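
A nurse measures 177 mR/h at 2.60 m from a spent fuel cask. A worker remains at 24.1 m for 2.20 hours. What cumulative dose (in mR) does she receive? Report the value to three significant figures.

4.53 mR

Using I₁d₁² = I₂d₂², rate at 24.1 m:
(2.60/24.1)² = 0.01164, so 177 × 0.01164 = 2.060 mR/h.
Dose = rate × time = 2.060 mR/h × 2.200 h = 4.532 mR.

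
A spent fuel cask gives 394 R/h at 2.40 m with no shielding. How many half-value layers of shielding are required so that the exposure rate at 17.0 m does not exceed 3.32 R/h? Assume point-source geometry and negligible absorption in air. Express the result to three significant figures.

At 17.0 m, distance alone gives (2.40/17.0)² = 0.01993, so 394 × 0.01993 = 7.852 R/h.
Further attenuation needed: 7.852/3.32 = 2.365.
n = log₂(2.365) = 1.242 half-value layers.

1.24 half-value layers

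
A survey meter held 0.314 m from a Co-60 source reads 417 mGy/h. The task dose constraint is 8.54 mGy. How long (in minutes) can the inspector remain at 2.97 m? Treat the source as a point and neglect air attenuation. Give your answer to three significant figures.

110 min

Intensity scales as (d₁/d₂)², so rate at 2.97 m:
417 × (0.314/2.97)² = 417 × 0.01118 = 4.662 mGy/h.
Stay time = 8.54 mGy ÷ 4.662 mGy/h = 1.832 h = 109.9 min.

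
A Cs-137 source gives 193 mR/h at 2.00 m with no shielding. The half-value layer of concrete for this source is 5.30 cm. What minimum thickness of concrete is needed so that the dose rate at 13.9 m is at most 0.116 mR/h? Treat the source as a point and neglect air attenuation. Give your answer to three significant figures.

27.1 cm

At 13.9 m, distance alone gives (2.00/13.9)² = 0.02070, so 193 × 0.02070 = 3.995 mR/h.
Further attenuation needed: 3.995/0.116 = 34.44.
n = log₂(34.44) = 5.106 half-value layers.
Thickness = 5.106 × 5.30 cm = 27.06 cm.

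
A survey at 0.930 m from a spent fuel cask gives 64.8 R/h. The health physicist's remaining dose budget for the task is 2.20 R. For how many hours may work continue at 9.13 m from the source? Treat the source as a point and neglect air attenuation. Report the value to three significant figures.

3.27 h

Since intensity falls as 1/r², rate at 9.13 m:
(0.930/9.13)² = 0.01038, so 64.8 × 0.01038 = 0.6726 R/h.
Stay time = 2.20 R ÷ 0.6726 R/h = 3.271 h.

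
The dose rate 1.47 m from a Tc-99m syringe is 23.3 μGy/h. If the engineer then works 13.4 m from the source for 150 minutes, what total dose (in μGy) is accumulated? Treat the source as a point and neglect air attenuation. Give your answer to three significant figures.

0.701 μGy

Intensity scales as (d₁/d₂)², so rate at 13.4 m:
23.3 × (1.47/13.4)² = 23.3 × 0.01203 = 0.2803 μGy/h.
Dose = rate × time = 0.2803 μGy/h × 2.500 h = 0.7007 μGy.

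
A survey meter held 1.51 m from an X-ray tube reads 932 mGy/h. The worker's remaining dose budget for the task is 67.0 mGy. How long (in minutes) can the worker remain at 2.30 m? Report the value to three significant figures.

10.0 min

Applying the 1/r² law, rate at 2.30 m:
932 × (1.51/2.30)² = 932 × 0.4310 = 401.7 mGy/h.
Stay time = 67.0 mGy ÷ 401.7 mGy/h = 0.1668 h = 10.01 min.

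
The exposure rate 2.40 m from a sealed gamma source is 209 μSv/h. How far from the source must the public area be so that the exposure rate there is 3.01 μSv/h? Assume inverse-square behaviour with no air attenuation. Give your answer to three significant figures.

Using I₁d₁² = I₂d₂², d₂ = d₁·√(I₁/I₂).
I₁/I₂ = 209/3.01 = 69.44, so d₂ = 2.40 × √69.44 = 20.00 m.

20.0 m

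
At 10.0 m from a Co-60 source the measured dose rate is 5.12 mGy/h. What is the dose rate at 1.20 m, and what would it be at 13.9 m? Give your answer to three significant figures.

356 mGy/h; 2.65 mGy/h

Intensity scales as (d₁/d₂)², so
At 1.20 m: (10.0/1.20)² = 69.44, so 5.12 × 69.44 = 355.5 mGy/h
At 13.9 m: (1.20/13.9)² = 0.007453, so 355.5 × 0.007453 = 2.650 mGy/h.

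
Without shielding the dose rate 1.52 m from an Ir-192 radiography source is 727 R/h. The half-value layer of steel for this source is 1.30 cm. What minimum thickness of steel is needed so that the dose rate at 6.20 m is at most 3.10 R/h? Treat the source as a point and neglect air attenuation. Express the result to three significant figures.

4.96 cm

At 6.20 m, distance alone gives (1.52/6.20)² = 0.06010, so 727 × 0.06010 = 43.69 R/h.
Further attenuation needed: 43.69/3.10 = 14.09.
n = log₂(14.09) = 3.817 half-value layers.
Thickness = 3.817 × 1.30 cm = 4.962 cm.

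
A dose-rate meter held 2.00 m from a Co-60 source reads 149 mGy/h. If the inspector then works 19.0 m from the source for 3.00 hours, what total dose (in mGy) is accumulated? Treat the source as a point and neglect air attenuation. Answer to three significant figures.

Applying the 1/r² law, rate at 19.0 m:
149 × (2.00/19.0)² = 149 × 0.01108 = 1.651 mGy/h.
Dose = rate × time = 1.651 mGy/h × 3.000 h = 4.953 mGy.

4.95 mGy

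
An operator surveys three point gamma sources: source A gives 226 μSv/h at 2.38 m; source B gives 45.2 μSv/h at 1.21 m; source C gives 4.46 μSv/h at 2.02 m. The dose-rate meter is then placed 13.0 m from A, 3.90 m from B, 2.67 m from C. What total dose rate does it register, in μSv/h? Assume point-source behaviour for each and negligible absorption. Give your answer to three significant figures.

By superposition, sum each source's inverse-square contribution:
A: 226 × (2.38/13.0)² = 7.575 μSv/h
B: 45.2 × (1.21/3.90)² = 4.351 μSv/h
C: 4.46 × (2.02/2.67)² = 2.553 μSv/h
Total = 7.575 + 4.351 + 2.553 = 14.48 μSv/h.

14.5 μSv/h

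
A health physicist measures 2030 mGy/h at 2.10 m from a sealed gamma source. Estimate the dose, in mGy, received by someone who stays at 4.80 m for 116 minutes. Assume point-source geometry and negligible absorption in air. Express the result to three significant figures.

751 mGy

Using I₁d₁² = I₂d₂², rate at 4.80 m:
(2.10/4.80)² = 0.1914, so 2030 × 0.1914 = 388.5 mGy/h.
Dose = rate × time = 388.5 mGy/h × 1.933 h = 751.0 mGy.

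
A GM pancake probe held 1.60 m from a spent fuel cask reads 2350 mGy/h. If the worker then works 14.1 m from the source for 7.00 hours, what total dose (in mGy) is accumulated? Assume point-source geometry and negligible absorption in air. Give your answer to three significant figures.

Applying the 1/r² law, rate at 14.1 m:
(1.60/14.1)² = 0.01288, so 2350 × 0.01288 = 30.27 mGy/h.
Dose = rate × time = 30.27 mGy/h × 7.000 h = 211.9 mGy.

212 mGy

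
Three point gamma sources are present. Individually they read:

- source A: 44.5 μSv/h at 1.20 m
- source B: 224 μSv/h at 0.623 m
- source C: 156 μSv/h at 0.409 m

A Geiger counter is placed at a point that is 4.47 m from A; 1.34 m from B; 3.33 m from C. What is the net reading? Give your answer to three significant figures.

54.0 μSv/h

Each source contributes Iᵢ·(dᵢ/rᵢ)²; contributions add.
A: 44.5 × (1.20/4.47)² = 3.207 μSv/h
B: 224 × (0.623/1.34)² = 48.42 μSv/h
C: 156 × (0.409/3.33)² = 2.353 μSv/h
Total = 3.207 + 48.42 + 2.353 = 53.98 μSv/h.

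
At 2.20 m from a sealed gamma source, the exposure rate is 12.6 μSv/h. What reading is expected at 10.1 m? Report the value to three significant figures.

0.598 μSv/h

Applying the 1/r² law, the rate at 10.1 m is
(2.20/10.1)² = 0.04745, so 12.6 × 0.04745 = 0.5979 μSv/h.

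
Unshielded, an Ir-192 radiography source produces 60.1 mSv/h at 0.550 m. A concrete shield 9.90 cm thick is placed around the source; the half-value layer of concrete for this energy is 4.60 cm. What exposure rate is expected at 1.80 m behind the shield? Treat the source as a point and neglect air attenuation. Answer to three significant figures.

Distance alone: (0.550/1.80)² = 0.09336, so 60.1 × 0.09336 = 5.611 mSv/h.
Shield: 9.90/4.60 = 2.152 half-value layers → attenuation 2^(−2.152) = 0.2250.
Combined: 5.611 × 0.2250 = 1.262 mSv/h.

1.26 mSv/h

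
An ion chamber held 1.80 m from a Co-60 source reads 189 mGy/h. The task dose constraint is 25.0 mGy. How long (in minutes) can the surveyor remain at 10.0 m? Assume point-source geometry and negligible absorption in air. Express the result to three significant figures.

245 min

By the inverse-square law, rate at 10.0 m:
(1.80/10.0)² = 0.03240, so 189 × 0.03240 = 6.124 mGy/h.
Stay time = 25.0 mGy ÷ 6.124 mGy/h = 4.082 h = 244.9 min.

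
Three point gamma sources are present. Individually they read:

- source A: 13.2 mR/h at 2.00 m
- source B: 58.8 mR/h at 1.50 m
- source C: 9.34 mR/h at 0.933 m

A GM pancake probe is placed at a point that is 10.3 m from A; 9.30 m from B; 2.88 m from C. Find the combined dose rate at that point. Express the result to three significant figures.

3.01 mR/h

By superposition, sum each source's inverse-square contribution:
A: 13.2 × (2.00/10.3)² = 0.4977 mR/h
B: 58.8 × (1.50/9.30)² = 1.530 mR/h
C: 9.34 × (0.933/2.88)² = 0.9802 mR/h
Total = 0.4977 + 1.530 + 0.9802 = 3.008 mR/h.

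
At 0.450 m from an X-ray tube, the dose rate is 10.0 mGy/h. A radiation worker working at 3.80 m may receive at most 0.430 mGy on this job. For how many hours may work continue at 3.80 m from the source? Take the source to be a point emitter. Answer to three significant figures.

Applying the 1/r² law, rate at 3.80 m:
(0.450/3.80)² = 0.01402, so 10.0 × 0.01402 = 0.1402 mGy/h.
Stay time = 0.430 mGy ÷ 0.1402 mGy/h = 3.067 h.

3.07 h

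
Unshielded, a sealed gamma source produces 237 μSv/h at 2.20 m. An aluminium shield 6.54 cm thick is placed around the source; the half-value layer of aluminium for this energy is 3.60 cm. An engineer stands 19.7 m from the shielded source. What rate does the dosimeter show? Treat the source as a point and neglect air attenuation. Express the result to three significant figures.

0.839 μSv/h

Distance alone: 237 × (2.20/19.7)² = 237 × 0.01247 = 2.955 μSv/h.
Shield: 6.54/3.60 = 1.817 half-value layers → attenuation 2^(−1.817) = 0.2838.
Combined: 2.955 × 0.2838 = 0.8386 μSv/h.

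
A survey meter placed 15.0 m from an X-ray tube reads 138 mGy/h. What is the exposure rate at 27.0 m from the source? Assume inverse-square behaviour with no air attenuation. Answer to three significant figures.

42.6 mGy/h

Since intensity falls as 1/r², scaling from 15.0 m to 27.0 m:
(15.0/27.0)² = 0.3086, so 138 × 0.3086 = 42.59 mGy/h.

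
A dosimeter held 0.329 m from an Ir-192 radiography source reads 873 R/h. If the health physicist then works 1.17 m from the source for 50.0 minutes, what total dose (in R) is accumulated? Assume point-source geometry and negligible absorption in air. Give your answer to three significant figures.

57.5 R

Intensity scales as (d₁/d₂)², so rate at 1.17 m:
873 × (0.329/1.17)² = 873 × 0.07907 = 69.03 R/h.
Dose = rate × time = 69.03 R/h × 0.8333 h = 57.52 R.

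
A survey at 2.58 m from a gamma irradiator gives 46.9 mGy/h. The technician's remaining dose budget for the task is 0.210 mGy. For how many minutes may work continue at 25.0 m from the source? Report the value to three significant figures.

Since intensity falls as 1/r², rate at 25.0 m:
(2.58/25.0)² = 0.01065, so 46.9 × 0.01065 = 0.4995 mGy/h.
Stay time = 0.210 mGy ÷ 0.4995 mGy/h = 0.4204 h = 25.22 min.

25.2 min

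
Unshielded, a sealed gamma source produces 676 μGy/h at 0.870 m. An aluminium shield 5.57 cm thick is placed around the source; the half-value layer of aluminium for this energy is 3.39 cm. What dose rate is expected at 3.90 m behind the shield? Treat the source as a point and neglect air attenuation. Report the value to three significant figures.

10.8 μGy/h

Distance alone: (0.870/3.90)² = 0.04976, so 676 × 0.04976 = 33.64 μGy/h.
Shield: 5.57/3.39 = 1.643 half-value layers → attenuation 2^(−1.643) = 0.3202.
Combined: 33.64 × 0.3202 = 10.77 μGy/h.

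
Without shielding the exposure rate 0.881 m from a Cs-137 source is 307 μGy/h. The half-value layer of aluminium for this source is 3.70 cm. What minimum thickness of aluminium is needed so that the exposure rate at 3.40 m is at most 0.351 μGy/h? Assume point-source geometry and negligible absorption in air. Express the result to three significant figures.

21.7 cm

At 3.40 m, distance alone gives (0.881/3.40)² = 0.06714, so 307 × 0.06714 = 20.61 μGy/h.
Further attenuation needed: 20.61/0.351 = 58.72.
n = log₂(58.72) = 5.876 half-value layers.
Thickness = 5.876 × 3.70 cm = 21.74 cm.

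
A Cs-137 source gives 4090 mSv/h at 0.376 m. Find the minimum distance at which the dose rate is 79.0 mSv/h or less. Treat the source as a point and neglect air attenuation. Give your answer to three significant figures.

Intensity scales as (d₁/d₂)², so d₂ = d₁·√(I₁/I₂).
I₁/I₂ = 4090/79.0 = 51.77, so d₂ = 0.376 × √51.77 = 2.705 m.

2.71 m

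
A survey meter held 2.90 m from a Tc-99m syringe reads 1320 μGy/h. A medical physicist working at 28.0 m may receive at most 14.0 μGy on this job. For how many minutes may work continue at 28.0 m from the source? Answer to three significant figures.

Applying the 1/r² law, rate at 28.0 m:
1320 × (2.90/28.0)² = 1320 × 0.01073 = 14.16 μGy/h.
Stay time = 14.0 μGy ÷ 14.16 μGy/h = 0.9887 h = 59.32 min.

59.3 min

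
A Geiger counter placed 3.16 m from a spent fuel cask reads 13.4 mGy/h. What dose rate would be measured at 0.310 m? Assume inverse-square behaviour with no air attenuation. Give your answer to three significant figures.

Applying the 1/r² law, scaling from 3.16 m to 0.310 m:
(3.16/0.310)² = 103.9, so 13.4 × 103.9 = 1392 mGy/h.

1390 mGy/h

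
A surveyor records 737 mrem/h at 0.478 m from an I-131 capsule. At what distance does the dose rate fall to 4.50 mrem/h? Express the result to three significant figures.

Using I₁d₁² = I₂d₂², d₂ = d₁·√(I₁/I₂).
I₁/I₂ = 737/4.50 = 163.8, so d₂ = 0.478 × √163.8 = 6.118 m.

6.12 m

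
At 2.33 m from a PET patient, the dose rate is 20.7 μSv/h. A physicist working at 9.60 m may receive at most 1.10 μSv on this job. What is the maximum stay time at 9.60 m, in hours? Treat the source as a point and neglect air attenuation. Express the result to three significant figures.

0.902 h

Intensity scales as (d₁/d₂)², so rate at 9.60 m:
20.7 × (2.33/9.60)² = 20.7 × 0.05891 = 1.219 μSv/h.
Stay time = 1.10 μSv ÷ 1.219 μSv/h = 0.9024 h.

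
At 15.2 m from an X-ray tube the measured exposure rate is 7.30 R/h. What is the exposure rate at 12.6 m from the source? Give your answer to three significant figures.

Intensity scales as (d₁/d₂)², so scaling from 15.2 m to 12.6 m:
(15.2/12.6)² = 1.455, so 7.30 × 1.455 = 10.62 R/h.

10.6 R/h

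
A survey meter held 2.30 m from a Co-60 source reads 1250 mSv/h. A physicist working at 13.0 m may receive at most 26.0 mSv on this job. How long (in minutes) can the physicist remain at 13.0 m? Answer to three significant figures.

Since intensity falls as 1/r², rate at 13.0 m:
1250 × (2.30/13.0)² = 1250 × 0.03130 = 39.12 mSv/h.
Stay time = 26.0 mSv ÷ 39.12 mSv/h = 0.6646 h = 39.88 min.

39.9 min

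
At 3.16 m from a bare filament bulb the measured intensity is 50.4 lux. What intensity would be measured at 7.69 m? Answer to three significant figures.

8.51 lux

Applying the 1/r² law, scaling from 3.16 m to 7.69 m:
(3.16/7.69)² = 0.1689, so 50.4 × 0.1689 = 8.513 lux.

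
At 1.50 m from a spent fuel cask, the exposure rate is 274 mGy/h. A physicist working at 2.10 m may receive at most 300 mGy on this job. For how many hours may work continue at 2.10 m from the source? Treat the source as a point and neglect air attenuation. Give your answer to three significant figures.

Using I₁d₁² = I₂d₂², rate at 2.10 m:
(1.50/2.10)² = 0.5102, so 274 × 0.5102 = 139.8 mGy/h.
Stay time = 300 mGy ÷ 139.8 mGy/h = 2.146 h.

2.15 h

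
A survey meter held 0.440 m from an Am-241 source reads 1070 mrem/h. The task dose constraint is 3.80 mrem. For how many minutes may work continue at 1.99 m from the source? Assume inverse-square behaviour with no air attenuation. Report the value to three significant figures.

Since intensity falls as 1/r², rate at 1.99 m:
(0.440/1.99)² = 0.04889, so 1070 × 0.04889 = 52.31 mrem/h.
Stay time = 3.80 mrem ÷ 52.31 mrem/h = 0.07264 h = 4.358 min.

4.36 min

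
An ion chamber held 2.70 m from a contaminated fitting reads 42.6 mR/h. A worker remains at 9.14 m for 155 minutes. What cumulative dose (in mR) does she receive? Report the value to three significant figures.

9.60 mR

Applying the 1/r² law, rate at 9.14 m:
(2.70/9.14)² = 0.08726, so 42.6 × 0.08726 = 3.717 mR/h.
Dose = rate × time = 3.717 mR/h × 2.583 h = 9.601 mR.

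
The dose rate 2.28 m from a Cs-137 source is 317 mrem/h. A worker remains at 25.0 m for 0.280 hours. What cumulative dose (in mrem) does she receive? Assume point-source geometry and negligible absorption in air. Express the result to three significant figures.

0.738 mrem

Since intensity falls as 1/r², rate at 25.0 m:
(2.28/25.0)² = 0.008317, so 317 × 0.008317 = 2.636 mrem/h.
Dose = rate × time = 2.636 mrem/h × 0.2800 h = 0.7381 mrem.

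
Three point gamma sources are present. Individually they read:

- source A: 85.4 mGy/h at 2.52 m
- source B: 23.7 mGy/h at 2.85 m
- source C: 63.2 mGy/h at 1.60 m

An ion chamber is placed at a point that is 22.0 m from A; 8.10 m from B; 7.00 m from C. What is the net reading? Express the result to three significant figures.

By superposition, sum each source's inverse-square contribution:
A: 85.4 × (2.52/22.0)² = 1.121 mGy/h
B: 23.7 × (2.85/8.10)² = 2.934 mGy/h
C: 63.2 × (1.60/7.00)² = 3.302 mGy/h
Total = 1.121 + 2.934 + 3.302 = 7.357 mGy/h.

7.36 mGy/h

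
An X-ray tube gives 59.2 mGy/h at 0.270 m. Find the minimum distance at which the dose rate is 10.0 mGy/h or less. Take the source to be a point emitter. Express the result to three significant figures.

Intensity scales as (d₁/d₂)², so d₂ = d₁·√(I₁/I₂).
I₁/I₂ = 59.2/10.0 = 5.920, so d₂ = 0.270 × √5.920 = 0.6569 m.

0.657 m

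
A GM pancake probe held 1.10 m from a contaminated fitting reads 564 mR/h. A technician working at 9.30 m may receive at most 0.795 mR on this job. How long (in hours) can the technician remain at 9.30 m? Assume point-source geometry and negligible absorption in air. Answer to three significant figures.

0.101 h

By the inverse-square law, rate at 9.30 m:
564 × (1.10/9.30)² = 564 × 0.01399 = 7.890 mR/h.
Stay time = 0.795 mR ÷ 7.890 mR/h = 0.1008 h.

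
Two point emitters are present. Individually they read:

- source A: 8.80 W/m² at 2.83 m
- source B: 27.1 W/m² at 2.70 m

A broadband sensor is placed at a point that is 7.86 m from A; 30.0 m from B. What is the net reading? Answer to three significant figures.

Each source contributes Iᵢ·(dᵢ/rᵢ)²; contributions add.
A: 8.80 × (2.83/7.86)² = 1.141 W/m²
B: 27.1 × (2.70/30.0)² = 0.2195 W/m²
Total = 1.141 + 0.2195 = 1.361 W/m².

1.36 W/m²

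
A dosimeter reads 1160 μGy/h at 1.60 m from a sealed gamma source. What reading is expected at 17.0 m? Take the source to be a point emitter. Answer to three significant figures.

Intensity scales as (d₁/d₂)², so the rate at 17.0 m is
(1.60/17.0)² = 0.008858, so 1160 × 0.008858 = 10.28 μGy/h.

10.3 μGy/h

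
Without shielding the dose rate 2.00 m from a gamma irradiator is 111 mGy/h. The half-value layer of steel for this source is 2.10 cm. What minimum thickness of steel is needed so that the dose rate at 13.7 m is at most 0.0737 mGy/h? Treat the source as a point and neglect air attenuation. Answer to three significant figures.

At 13.7 m, distance alone gives (2.00/13.7)² = 0.02131, so 111 × 0.02131 = 2.365 mGy/h.
Further attenuation needed: 2.365/0.0737 = 32.09.
n = log₂(32.09) = 5.004 half-value layers.
Thickness = 5.004 × 2.10 cm = 10.51 cm.

10.5 cm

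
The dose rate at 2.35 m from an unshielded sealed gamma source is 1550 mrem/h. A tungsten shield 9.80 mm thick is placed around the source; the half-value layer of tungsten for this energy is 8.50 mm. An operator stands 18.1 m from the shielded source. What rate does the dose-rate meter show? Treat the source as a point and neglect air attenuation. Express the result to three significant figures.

Distance alone: (2.35/18.1)² = 0.01686, so 1550 × 0.01686 = 26.13 mrem/h.
Shield: 9.80/8.50 = 1.153 half-value layers → attenuation 2^(−1.153) = 0.4497.
Combined: 26.13 × 0.4497 = 11.75 mrem/h.

11.8 mrem/h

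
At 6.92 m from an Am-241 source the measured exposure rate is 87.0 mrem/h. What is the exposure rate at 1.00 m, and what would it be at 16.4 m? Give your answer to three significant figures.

Using I₁d₁² = I₂d₂²,
At 1.00 m: (6.92/1.00)² = 47.89, so 87.0 × 47.89 = 4166 mrem/h
At 16.4 m: 4166 × (1.00/16.4)² = 4166 × 0.003718 = 15.49 mrem/h.

4170 mrem/h; 15.5 mrem/h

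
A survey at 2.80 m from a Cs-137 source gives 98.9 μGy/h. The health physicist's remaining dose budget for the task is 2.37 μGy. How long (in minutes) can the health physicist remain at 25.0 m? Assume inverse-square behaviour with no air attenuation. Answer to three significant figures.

115 min

Since intensity falls as 1/r², rate at 25.0 m:
98.9 × (2.80/25.0)² = 98.9 × 0.01254 = 1.240 μGy/h.
Stay time = 2.37 μGy ÷ 1.240 μGy/h = 1.911 h = 114.7 min.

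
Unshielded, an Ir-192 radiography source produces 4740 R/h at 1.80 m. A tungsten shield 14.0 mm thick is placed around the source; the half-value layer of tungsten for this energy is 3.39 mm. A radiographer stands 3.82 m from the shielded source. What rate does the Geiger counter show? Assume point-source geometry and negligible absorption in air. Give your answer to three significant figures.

60.1 R/h

Distance alone: (1.80/3.82)² = 0.2220, so 4740 × 0.2220 = 1052 R/h.
Shield: 14.0/3.39 = 4.130 half-value layers → attenuation 2^(−4.130) = 0.05711.
Combined: 1052 × 0.05711 = 60.08 R/h.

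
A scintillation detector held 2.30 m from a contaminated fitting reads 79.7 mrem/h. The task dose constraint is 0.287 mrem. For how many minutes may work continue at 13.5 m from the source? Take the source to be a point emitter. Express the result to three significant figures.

Using I₁d₁² = I₂d₂², rate at 13.5 m:
(2.30/13.5)² = 0.02903, so 79.7 × 0.02903 = 2.314 mrem/h.
Stay time = 0.287 mrem ÷ 2.314 mrem/h = 0.1240 h = 7.440 min.

7.44 min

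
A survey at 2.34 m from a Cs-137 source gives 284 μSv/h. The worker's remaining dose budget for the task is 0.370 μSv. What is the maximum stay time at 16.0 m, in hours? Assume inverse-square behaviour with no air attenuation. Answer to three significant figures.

By the inverse-square law, rate at 16.0 m:
284 × (2.34/16.0)² = 284 × 0.02139 = 6.075 μSv/h.
Stay time = 0.370 μSv ÷ 6.075 μSv/h = 0.06091 h.

0.0609 h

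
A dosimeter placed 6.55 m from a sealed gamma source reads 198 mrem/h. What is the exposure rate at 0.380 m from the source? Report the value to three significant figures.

Since intensity falls as 1/r², scaling from 6.55 m to 0.380 m:
(6.55/0.380)² = 297.1, so 198 × 297.1 = 58830 mrem/h.

58800 mrem/h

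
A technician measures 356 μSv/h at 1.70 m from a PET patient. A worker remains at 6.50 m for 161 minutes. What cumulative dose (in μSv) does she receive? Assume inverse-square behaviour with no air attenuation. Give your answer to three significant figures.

Using I₁d₁² = I₂d₂², rate at 6.50 m:
(1.70/6.50)² = 0.06840, so 356 × 0.06840 = 24.35 μSv/h.
Dose = rate × time = 24.35 μSv/h × 2.683 h = 65.33 μSv.

65.3 μSv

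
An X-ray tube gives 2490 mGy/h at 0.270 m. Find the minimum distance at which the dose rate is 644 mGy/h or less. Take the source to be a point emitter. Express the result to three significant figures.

0.531 m

Using I₁d₁² = I₂d₂², d₂ = d₁·√(I₁/I₂).
I₁/I₂ = 2490/644 = 3.866, so d₂ = 0.270 × √3.866 = 0.5309 m.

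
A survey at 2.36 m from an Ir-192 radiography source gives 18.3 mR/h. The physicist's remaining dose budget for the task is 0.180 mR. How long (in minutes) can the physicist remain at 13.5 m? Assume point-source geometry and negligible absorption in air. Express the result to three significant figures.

19.3 min

Applying the 1/r² law, rate at 13.5 m:
18.3 × (2.36/13.5)² = 18.3 × 0.03056 = 0.5592 mR/h.
Stay time = 0.180 mR ÷ 0.5592 mR/h = 0.3219 h = 19.31 min.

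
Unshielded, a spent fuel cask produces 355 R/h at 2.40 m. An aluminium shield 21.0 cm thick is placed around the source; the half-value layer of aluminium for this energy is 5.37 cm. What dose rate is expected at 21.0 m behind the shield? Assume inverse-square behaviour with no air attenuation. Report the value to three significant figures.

Distance alone: 355 × (2.40/21.0)² = 355 × 0.01306 = 4.636 R/h.
Shield: 21.0/5.37 = 3.911 half-value layers → attenuation 2^(−3.911) = 0.06648.
Combined: 4.636 × 0.06648 = 0.3082 R/h.

0.308 R/h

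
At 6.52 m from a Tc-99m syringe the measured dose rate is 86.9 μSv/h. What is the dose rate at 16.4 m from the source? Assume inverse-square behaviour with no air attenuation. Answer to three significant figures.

13.7 μSv/h

Using I₁d₁² = I₂d₂², scaling from 6.52 m to 16.4 m:
86.9 × (6.52/16.4)² = 86.9 × 0.1581 = 13.74 μSv/h.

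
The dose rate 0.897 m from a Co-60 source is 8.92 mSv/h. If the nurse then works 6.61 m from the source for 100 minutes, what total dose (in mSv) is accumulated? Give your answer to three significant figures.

0.274 mSv

Applying the 1/r² law, rate at 6.61 m:
8.92 × (0.897/6.61)² = 8.92 × 0.01842 = 0.1643 mSv/h.
Dose = rate × time = 0.1643 mSv/h × 1.667 h = 0.2739 mSv.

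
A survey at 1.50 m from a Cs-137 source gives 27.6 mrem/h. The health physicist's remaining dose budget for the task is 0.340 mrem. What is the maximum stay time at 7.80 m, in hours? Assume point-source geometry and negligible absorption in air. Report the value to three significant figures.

0.333 h

Applying the 1/r² law, rate at 7.80 m:
(1.50/7.80)² = 0.03698, so 27.6 × 0.03698 = 1.021 mrem/h.
Stay time = 0.340 mrem ÷ 1.021 mrem/h = 0.3330 h.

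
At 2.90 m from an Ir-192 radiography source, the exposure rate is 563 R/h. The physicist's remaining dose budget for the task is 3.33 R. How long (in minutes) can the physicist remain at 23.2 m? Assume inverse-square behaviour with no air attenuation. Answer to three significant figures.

Using I₁d₁² = I₂d₂², rate at 23.2 m:
563 × (2.90/23.2)² = 563 × 0.01562 = 8.794 R/h.
Stay time = 3.33 R ÷ 8.794 R/h = 0.3787 h = 22.72 min.

22.7 min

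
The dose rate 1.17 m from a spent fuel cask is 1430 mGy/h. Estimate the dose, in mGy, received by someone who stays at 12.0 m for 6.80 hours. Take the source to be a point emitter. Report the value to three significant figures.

Using I₁d₁² = I₂d₂², rate at 12.0 m:
(1.17/12.0)² = 0.009506, so 1430 × 0.009506 = 13.59 mGy/h.
Dose = rate × time = 13.59 mGy/h × 6.800 h = 92.41 mGy.

92.4 mGy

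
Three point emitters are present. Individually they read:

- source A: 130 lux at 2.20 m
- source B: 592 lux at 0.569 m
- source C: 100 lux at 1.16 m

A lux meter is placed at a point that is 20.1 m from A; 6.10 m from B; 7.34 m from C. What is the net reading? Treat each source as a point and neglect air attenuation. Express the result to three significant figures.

9.21 lux

Each source contributes Iᵢ·(dᵢ/rᵢ)²; contributions add.
A: 130 × (2.20/20.1)² = 1.557 lux
B: 592 × (0.569/6.10)² = 5.151 lux
C: 100 × (1.16/7.34)² = 2.498 lux
Total = 1.557 + 5.151 + 2.498 = 9.206 lux.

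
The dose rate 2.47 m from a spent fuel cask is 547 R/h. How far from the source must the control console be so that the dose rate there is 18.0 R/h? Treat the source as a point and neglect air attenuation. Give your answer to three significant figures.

13.6 m

Since intensity falls as 1/r², d₂ = d₁·√(I₁/I₂).
I₁/I₂ = 547/18.0 = 30.39, so d₂ = 2.47 × √30.39 = 13.62 m.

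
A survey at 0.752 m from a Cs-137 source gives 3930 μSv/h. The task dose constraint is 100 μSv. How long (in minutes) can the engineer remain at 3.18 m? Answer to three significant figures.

27.3 min

Intensity scales as (d₁/d₂)², so rate at 3.18 m:
3930 × (0.752/3.18)² = 3930 × 0.05592 = 219.8 μSv/h.
Stay time = 100 μSv ÷ 219.8 μSv/h = 0.4550 h = 27.30 min.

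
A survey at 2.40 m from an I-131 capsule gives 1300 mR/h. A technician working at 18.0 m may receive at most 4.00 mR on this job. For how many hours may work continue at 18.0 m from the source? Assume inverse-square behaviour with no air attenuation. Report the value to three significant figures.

Using I₁d₁² = I₂d₂², rate at 18.0 m:
1300 × (2.40/18.0)² = 1300 × 0.01778 = 23.11 mR/h.
Stay time = 4.00 mR ÷ 23.11 mR/h = 0.1731 h.

0.173 h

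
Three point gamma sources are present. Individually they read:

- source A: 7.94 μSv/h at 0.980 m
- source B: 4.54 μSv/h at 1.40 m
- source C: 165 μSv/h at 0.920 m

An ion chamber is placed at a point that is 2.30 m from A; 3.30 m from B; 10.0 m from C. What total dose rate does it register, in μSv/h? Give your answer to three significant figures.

3.66 μSv/h

Each source contributes Iᵢ·(dᵢ/rᵢ)²; contributions add.
A: 7.94 × (0.980/2.30)² = 1.442 μSv/h
B: 4.54 × (1.40/3.30)² = 0.8171 μSv/h
C: 165 × (0.920/10.0)² = 1.397 μSv/h
Total = 1.442 + 0.8171 + 1.397 = 3.656 μSv/h.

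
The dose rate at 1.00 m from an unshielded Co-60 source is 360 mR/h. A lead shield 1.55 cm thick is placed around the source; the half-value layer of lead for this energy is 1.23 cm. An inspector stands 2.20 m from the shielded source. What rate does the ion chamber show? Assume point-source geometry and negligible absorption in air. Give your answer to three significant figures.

31.1 mR/h

Distance alone: (1.00/2.20)² = 0.2066, so 360 × 0.2066 = 74.38 mR/h.
Shield: 1.55/1.23 = 1.260 half-value layers → attenuation 2^(−1.260) = 0.4175.
Combined: 74.38 × 0.4175 = 31.05 mR/h.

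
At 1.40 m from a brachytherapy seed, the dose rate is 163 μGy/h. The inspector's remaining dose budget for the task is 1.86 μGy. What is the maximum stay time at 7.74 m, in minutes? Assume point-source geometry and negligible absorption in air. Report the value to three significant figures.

20.9 min

Since intensity falls as 1/r², rate at 7.74 m:
163 × (1.40/7.74)² = 163 × 0.03272 = 5.333 μGy/h.
Stay time = 1.86 μGy ÷ 5.333 μGy/h = 0.3488 h = 20.93 min.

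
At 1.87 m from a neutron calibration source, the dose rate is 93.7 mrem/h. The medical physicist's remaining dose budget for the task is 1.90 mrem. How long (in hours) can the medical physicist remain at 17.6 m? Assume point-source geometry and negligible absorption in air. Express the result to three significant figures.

Applying the 1/r² law, rate at 17.6 m:
93.7 × (1.87/17.6)² = 93.7 × 0.01129 = 1.058 mrem/h.
Stay time = 1.90 mrem ÷ 1.058 mrem/h = 1.796 h.

1.80 h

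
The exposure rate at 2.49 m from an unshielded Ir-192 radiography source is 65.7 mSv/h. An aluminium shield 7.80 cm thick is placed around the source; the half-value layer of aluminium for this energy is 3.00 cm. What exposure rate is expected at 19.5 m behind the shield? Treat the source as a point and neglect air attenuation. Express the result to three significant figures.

Distance alone: 65.7 × (2.49/19.5)² = 65.7 × 0.01631 = 1.072 mSv/h.
Shield: 7.80/3.00 = 2.600 half-value layers → attenuation 2^(−2.600) = 0.1649.
Combined: 1.072 × 0.1649 = 0.1768 mSv/h.

0.177 mSv/h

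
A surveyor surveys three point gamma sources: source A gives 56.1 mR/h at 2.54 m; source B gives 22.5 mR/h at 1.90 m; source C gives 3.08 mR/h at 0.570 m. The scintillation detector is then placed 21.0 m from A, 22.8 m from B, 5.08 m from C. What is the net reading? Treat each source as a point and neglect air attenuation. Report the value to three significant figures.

Each source contributes Iᵢ·(dᵢ/rᵢ)²; contributions add.
A: 56.1 × (2.54/21.0)² = 0.8207 mR/h
B: 22.5 × (1.90/22.8)² = 0.1562 mR/h
C: 3.08 × (0.570/5.08)² = 0.03878 mR/h
Total = 0.8207 + 0.1562 + 0.03878 = 1.016 mR/h.

1.02 mR/h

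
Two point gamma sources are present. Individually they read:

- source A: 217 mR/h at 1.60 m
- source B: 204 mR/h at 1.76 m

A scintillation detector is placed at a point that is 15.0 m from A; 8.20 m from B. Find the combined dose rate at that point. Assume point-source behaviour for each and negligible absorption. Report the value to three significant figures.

11.9 mR/h

Each source contributes Iᵢ·(dᵢ/rᵢ)²; contributions add.
A: 217 × (1.60/15.0)² = 2.469 mR/h
B: 204 × (1.76/8.20)² = 9.398 mR/h
Total = 2.469 + 9.398 = 11.87 mR/h.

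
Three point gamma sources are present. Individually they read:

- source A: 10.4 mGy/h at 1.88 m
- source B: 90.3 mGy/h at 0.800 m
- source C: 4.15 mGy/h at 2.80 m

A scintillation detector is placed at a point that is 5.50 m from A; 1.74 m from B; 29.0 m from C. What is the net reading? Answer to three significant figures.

Each source contributes Iᵢ·(dᵢ/rᵢ)²; contributions add.
A: 10.4 × (1.88/5.50)² = 1.215 mGy/h
B: 90.3 × (0.800/1.74)² = 19.09 mGy/h
C: 4.15 × (2.80/29.0)² = 0.03869 mGy/h
Total = 1.215 + 19.09 + 0.03869 = 20.34 mGy/h.

20.3 mGy/h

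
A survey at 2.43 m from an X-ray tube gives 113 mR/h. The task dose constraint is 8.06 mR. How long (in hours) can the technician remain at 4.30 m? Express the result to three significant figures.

By the inverse-square law, rate at 4.30 m:
(2.43/4.30)² = 0.3194, so 113 × 0.3194 = 36.09 mR/h.
Stay time = 8.06 mR ÷ 36.09 mR/h = 0.2233 h.

0.223 h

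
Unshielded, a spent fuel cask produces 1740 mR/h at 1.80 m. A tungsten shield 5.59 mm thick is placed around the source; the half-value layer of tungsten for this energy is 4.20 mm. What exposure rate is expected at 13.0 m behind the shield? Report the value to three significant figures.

Distance alone: 1740 × (1.80/13.0)² = 1740 × 0.01917 = 33.36 mR/h.
Shield: 5.59/4.20 = 1.331 half-value layers → attenuation 2^(−1.331) = 0.3975.
Combined: 33.36 × 0.3975 = 13.26 mR/h.

13.3 mR/h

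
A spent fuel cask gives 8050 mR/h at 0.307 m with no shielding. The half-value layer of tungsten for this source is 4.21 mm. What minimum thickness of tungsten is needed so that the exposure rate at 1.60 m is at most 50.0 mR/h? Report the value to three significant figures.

10.8 mm

At 1.60 m, distance alone gives (0.307/1.60)² = 0.03682, so 8050 × 0.03682 = 296.4 mR/h.
Further attenuation needed: 296.4/50.0 = 5.928.
n = log₂(5.928) = 2.568 half-value layers.
Thickness = 2.568 × 4.21 mm = 10.81 mm.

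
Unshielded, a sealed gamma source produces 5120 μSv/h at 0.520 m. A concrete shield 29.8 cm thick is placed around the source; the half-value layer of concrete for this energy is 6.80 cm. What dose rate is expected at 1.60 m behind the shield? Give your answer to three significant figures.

Distance alone: 5120 × (0.520/1.60)² = 5120 × 0.1056 = 540.7 μSv/h.
Shield: 29.8/6.80 = 4.382 half-value layers → attenuation 2^(−4.382) = 0.04796.
Combined: 540.7 × 0.04796 = 25.93 μSv/h.

25.9 μSv/h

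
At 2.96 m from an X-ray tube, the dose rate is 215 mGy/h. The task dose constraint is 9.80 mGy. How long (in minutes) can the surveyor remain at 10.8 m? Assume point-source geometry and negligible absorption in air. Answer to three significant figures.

Intensity scales as (d₁/d₂)², so rate at 10.8 m:
215 × (2.96/10.8)² = 215 × 0.07512 = 16.15 mGy/h.
Stay time = 9.80 mGy ÷ 16.15 mGy/h = 0.6068 h = 36.41 min.

36.4 min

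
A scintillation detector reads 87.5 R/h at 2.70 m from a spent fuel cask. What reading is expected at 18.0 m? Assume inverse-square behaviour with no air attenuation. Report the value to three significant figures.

Applying the 1/r² law, the rate at 18.0 m is
(2.70/18.0)² = 0.02250, so 87.5 × 0.02250 = 1.969 R/h.

1.97 R/h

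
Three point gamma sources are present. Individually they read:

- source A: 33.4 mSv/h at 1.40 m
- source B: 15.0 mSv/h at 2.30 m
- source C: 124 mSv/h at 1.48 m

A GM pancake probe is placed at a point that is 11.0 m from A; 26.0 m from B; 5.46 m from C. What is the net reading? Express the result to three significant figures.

9.77 mSv/h

By superposition, sum each source's inverse-square contribution:
A: 33.4 × (1.40/11.0)² = 0.5410 mSv/h
B: 15.0 × (2.30/26.0)² = 0.1174 mSv/h
C: 124 × (1.48/5.46)² = 9.111 mSv/h
Total = 0.5410 + 0.1174 + 9.111 = 9.769 mSv/h.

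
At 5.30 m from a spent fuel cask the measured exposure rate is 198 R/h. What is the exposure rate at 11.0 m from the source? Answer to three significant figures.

Applying the 1/r² law, scaling from 5.30 m to 11.0 m:
198 × (5.30/11.0)² = 198 × 0.2321 = 45.96 R/h.

46.0 R/h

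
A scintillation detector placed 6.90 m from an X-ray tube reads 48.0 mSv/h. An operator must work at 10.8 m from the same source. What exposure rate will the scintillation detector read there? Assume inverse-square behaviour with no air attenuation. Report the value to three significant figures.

19.6 mSv/h

Since intensity falls as 1/r², scaling from 6.90 m to 10.8 m:
(6.90/10.8)² = 0.4082, so 48.0 × 0.4082 = 19.59 mSv/h.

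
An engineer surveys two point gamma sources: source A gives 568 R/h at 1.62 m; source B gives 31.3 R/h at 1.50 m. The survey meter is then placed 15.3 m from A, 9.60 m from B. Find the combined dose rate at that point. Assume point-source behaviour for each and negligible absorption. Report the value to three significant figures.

Each source contributes Iᵢ·(dᵢ/rᵢ)²; contributions add.
A: 568 × (1.62/15.3)² = 6.368 R/h
B: 31.3 × (1.50/9.60)² = 0.7642 R/h
Total = 6.368 + 0.7642 = 7.132 R/h.

7.13 R/h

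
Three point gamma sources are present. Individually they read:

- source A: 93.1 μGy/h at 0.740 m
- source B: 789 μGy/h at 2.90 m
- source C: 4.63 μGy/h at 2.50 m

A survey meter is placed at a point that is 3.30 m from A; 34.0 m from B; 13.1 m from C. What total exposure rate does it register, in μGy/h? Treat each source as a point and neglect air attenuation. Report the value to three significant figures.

Each source contributes Iᵢ·(dᵢ/rᵢ)²; contributions add.
A: 93.1 × (0.740/3.30)² = 4.682 μGy/h
B: 789 × (2.90/34.0)² = 5.740 μGy/h
C: 4.63 × (2.50/13.1)² = 0.1686 μGy/h
Total = 4.682 + 5.740 + 0.1686 = 10.59 μGy/h.

10.6 μGy/h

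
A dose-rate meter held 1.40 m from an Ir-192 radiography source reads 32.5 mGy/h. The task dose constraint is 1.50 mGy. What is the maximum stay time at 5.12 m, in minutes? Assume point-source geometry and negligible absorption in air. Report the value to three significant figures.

Applying the 1/r² law, rate at 5.12 m:
32.5 × (1.40/5.12)² = 32.5 × 0.07477 = 2.430 mGy/h.
Stay time = 1.50 mGy ÷ 2.430 mGy/h = 0.6173 h = 37.04 min.

37.0 min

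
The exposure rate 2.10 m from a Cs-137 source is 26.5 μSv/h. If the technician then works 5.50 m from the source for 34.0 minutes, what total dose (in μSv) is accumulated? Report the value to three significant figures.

Using I₁d₁² = I₂d₂², rate at 5.50 m:
26.5 × (2.10/5.50)² = 26.5 × 0.1458 = 3.864 μSv/h.
Dose = rate × time = 3.864 μSv/h × 0.5667 h = 2.190 μSv.

2.19 μSv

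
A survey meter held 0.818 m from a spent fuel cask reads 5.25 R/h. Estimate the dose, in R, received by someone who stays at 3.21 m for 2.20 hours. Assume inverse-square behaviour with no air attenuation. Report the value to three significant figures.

0.750 R

Since intensity falls as 1/r², rate at 3.21 m:
5.25 × (0.818/3.21)² = 5.25 × 0.06494 = 0.3409 R/h.
Dose = rate × time = 0.3409 R/h × 2.200 h = 0.7500 R.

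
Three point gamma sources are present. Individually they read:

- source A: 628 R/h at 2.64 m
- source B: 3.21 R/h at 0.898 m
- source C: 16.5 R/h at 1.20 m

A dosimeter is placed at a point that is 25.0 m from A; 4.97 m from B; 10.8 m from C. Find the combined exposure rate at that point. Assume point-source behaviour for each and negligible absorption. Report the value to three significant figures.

Each source contributes Iᵢ·(dᵢ/rᵢ)²; contributions add.
A: 628 × (2.64/25.0)² = 7.003 R/h
B: 3.21 × (0.898/4.97)² = 0.1048 R/h
C: 16.5 × (1.20/10.8)² = 0.2037 R/h
Total = 7.003 + 0.1048 + 0.2037 = 7.312 R/h.

7.31 R/h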